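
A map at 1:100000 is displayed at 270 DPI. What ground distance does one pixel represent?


pixel_cm = 2.54 / 270 ≈ 0.009407 cm
ground = pixel_cm * 100000 / 100 = 2.54 * 100000 / (270 * 100) = 254000 / 27000 ≈ 9.41 m

9.41 m


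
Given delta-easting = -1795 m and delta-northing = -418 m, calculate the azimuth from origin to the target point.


az = atan2(-1795, -418) = -103.1 deg
adjusted to 0-360: 256.9 degrees

256.9 degrees


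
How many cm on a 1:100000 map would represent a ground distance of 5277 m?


map_cm = 5277 * 100 / 100000 = 5.277 cm ≈ 5.28 cm

5.28 cm


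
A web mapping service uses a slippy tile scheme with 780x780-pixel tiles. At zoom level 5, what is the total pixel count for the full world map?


tiles per axis = 2^5 = 32
total tiles = 32^2 = 1024
pixels per axis = 32 * 780 = 24960
total pixels = 24960^2 = 623001600

623001600 pixels


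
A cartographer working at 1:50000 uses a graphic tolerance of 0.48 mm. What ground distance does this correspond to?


ground = 0.48 mm * 50000 / 1000 = 24.0 m

24.0 m


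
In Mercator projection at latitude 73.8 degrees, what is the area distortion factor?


area_distortion = 1/cos^2(73.8) = 12.848

12.848


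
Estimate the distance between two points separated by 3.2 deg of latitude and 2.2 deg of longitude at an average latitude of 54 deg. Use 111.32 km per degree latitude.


dlat_km = 3.2 * 111.32 = 356.224
dlon_km = 2.2 * 111.32 * cos(54) ≈ 143.951
dist = sqrt(356.224^2 + 143.951^2) ≈ 384.2 km

384.2 km


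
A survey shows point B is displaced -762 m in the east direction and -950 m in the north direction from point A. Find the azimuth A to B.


az = atan2(-762, -950) = -141.3 deg
adjusted to 0-360: 218.7 degrees

218.7 degrees


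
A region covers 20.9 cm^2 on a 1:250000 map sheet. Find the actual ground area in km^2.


ground_area = 20.9 * (250000/100)^2 = 130625000.0 m^2 = 130.625 km^2

130.625 km^2


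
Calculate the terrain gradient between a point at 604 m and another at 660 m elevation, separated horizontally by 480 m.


gradient = (660 - 604) / 480 = 56 / 480 = 0.1167

0.1167


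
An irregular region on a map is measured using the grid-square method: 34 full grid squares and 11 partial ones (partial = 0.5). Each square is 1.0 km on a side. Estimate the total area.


effective squares = 34 + 11 * 0.5 = 39.5
area = 39.5 * 1.0 = 39.5 km^2

39.5 km^2


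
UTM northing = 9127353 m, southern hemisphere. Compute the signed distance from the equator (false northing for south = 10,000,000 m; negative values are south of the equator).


For southern: actual = 9127353 - 10000000 = -872647 m

-872647 m


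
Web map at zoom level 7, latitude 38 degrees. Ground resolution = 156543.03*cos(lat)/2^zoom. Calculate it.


res = 156543.03 * cos(38) / 2^7 = 156543.03 * 0.78801075 / 128 = 963.73 m/pixel

963.73 m/pixel


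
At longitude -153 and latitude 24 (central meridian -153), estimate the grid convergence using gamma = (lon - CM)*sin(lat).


gamma = (-153 - -153) * sin(24) = 0 * 0.406737 = 0.0 degrees

0.0 degrees


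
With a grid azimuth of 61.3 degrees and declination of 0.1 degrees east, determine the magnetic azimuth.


magnetic azimuth = grid azimuth - declination (east +ve)
mag_az = 61.3 - 0.1 = 61.2 degrees

61.2 degrees


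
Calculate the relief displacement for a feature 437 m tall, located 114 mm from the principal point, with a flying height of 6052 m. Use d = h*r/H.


d = h * r / H = 437 * 114 / 6052 = 8.23 mm

8.23 mm


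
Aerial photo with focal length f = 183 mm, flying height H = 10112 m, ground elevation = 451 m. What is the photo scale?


scale = f / (H - h) = 183 mm / 9661 m = 183 / 9661000 = 1:52792

1:52792


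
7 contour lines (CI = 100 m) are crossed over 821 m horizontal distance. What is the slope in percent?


elevation change = 7 * 100 = 700 m
slope = 700 / 821 * 100 = 85.3%

85.3%


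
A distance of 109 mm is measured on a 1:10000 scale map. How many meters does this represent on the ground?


ground = 109 mm * 10000 / 1000 = 1090.0 m

1090.0 m


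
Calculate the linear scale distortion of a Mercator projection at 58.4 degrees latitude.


SF = 1 / cos(58.4) = 1 / 0.523986 = 1.908

1.908


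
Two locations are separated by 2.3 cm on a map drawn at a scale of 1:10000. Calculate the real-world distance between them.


ground = 2.3 cm * 10000 / 100 = 230.0 m

230.0 m


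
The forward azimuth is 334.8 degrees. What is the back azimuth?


back azimuth = (334.8 + 180) mod 360 = 154.8 degrees

154.8 degrees


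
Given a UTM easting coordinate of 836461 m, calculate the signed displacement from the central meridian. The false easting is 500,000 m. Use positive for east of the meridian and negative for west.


displacement = 836461 - 500000 = 336461 m

336461 m


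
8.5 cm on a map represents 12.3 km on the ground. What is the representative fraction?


ground = 12.3 km = 1230000 cm; RF denominator = ground / map = 1230000 / 8.5 ≈ 144706; RF = 1:144706

1:144706


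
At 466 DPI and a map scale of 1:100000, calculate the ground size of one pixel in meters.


pixel_cm = 2.54 / 466 ≈ 0.005451 cm
ground = pixel_cm * 100000 / 100 = 2.54 * 100000 / (466 * 100) = 254000 / 46600 ≈ 5.45 m

5.45 m


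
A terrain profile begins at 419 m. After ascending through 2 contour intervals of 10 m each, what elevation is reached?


elevation = 419 + 2 * 10 = 439 m

439 m


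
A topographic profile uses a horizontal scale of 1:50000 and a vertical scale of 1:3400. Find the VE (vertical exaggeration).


VE = horizontal_scale / vertical_scale = 50000 / 3400 ≈ 14.7

14.7x


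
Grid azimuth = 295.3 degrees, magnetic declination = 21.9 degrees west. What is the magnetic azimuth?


magnetic azimuth = grid azimuth - declination (east +ve)
mag_az = 295.3 - -21.9 = 317.2 degrees

317.2 degrees


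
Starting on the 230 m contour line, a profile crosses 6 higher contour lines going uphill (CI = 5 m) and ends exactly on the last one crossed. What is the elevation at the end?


elevation = 230 + 6 * 5 = 260 m

260 m


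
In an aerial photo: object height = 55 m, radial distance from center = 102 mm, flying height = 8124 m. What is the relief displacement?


d = h * r / H = 55 * 102 / 8124 = 0.69 mm

0.69 mm


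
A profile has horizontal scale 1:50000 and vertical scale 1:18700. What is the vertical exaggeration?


VE = horizontal_scale / vertical_scale = 50000 / 18700 ≈ 2.7

2.7x


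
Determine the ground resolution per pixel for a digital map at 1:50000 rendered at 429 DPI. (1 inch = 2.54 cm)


pixel_cm = 2.54 / 429 ≈ 0.005921 cm
ground = pixel_cm * 50000 / 100 = 2.54 * 50000 / (429 * 100) = 127000 / 42900 ≈ 2.96 m

2.96 m


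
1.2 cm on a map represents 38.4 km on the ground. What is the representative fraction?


ground = 38.4 km = 3840000 cm; RF denominator = ground / map = 3840000 / 1.2 = 3200000; RF = 1:3200000

1:3200000


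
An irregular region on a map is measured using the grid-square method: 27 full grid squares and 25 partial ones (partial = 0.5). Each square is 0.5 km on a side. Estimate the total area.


effective squares = 27 + 25 * 0.5 = 39.5
area = 39.5 * 0.25 = 9.875 km^2

9.875 km^2


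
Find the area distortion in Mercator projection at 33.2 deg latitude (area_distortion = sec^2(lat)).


area_distortion = 1/cos^2(33.2) = 1.428

1.428


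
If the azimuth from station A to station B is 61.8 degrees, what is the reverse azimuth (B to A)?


back azimuth = (61.8 + 180) mod 360 = 241.8 degrees

241.8 degrees


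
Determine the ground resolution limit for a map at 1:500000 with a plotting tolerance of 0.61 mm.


ground = 0.61 mm * 500000 / 1000 = 305.0 m

305.0 m


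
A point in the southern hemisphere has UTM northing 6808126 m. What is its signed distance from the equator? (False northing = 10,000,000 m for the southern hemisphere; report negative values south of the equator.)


For southern: actual = 6808126 - 10000000 = -3191874 m

-3191874 m


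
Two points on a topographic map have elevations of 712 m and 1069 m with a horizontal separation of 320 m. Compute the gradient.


gradient = (1069 - 712) / 320 = 357 / 320 = 1.1156

1.1156


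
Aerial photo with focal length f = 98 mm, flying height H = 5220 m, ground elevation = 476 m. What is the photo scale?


scale = f / (H - h) = 98 mm / 4744 m = 98 / 4744000 = 1:48408

1:48408


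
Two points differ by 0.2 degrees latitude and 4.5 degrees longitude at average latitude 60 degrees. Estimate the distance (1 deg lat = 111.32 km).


dlat_km = 0.2 * 111.32 = 22.264
dlon_km = 4.5 * 111.32 * cos(60) ≈ 250.47
dist = sqrt(22.264^2 + 250.47^2) ≈ 251.5 km

251.5 km


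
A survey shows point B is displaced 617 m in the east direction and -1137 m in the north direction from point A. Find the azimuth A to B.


az = atan2(617, -1137) = 151.5 deg
adjusted to 0-360: 151.5 degrees

151.5 degrees


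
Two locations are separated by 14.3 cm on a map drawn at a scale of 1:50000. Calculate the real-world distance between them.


ground = 14.3 cm * 50000 / 100 = 7150.0 m = 7.15 km

7.15 km


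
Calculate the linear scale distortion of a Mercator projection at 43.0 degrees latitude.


SF = 1 / cos(43.0) = 1 / 0.731354 = 1.367

1.367


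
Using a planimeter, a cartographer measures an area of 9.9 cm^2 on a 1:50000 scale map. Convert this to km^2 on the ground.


ground_area = 9.9 * (50000/100)^2 = 2475000.0 m^2 = 2.475 km^2

2.475 km^2


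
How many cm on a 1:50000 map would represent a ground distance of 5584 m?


map_cm = 5584 * 100 / 50000 = 11.168 cm ≈ 11.17 cm

11.17 cm


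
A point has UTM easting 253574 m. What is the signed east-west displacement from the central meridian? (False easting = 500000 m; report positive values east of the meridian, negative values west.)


displacement = 253574 - 500000 = -246426 m

-246426 m


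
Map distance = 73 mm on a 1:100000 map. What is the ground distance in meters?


ground = 73 mm * 100000 / 1000 = 7300.0 m

7300.0 m


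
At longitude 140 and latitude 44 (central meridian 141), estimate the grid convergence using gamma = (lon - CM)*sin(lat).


gamma = (140 - 141) * sin(44) = -1 * 0.694658 = -0.695 degrees

-0.695 degrees


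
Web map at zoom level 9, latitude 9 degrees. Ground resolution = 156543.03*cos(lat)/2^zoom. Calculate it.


res = 156543.03 * cos(9) / 2^9 = 156543.03 * 0.98768834 / 512 = 301.98 m/pixel

301.98 m/pixel


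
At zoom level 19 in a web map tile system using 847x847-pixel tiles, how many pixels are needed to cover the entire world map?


tiles per axis = 2^19 = 524288
total tiles = 524288^2 = 274877906944
pixels per axis = 524288 * 847 = 444071936
total pixels = 444071936^2 = 197199884342788096

197199884342788096 pixels


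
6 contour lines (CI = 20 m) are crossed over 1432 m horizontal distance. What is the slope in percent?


elevation change = 6 * 20 = 120 m
slope = 120 / 1432 * 100 = 8.4%

8.4%


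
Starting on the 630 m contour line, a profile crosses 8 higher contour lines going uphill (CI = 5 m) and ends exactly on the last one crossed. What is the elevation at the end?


elevation = 630 + 8 * 5 = 670 m

670 m


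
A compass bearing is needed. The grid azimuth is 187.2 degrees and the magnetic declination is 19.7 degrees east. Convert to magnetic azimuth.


magnetic azimuth = grid azimuth - declination (east +ve)
mag_az = 187.2 - 19.7 = 167.5 degrees

167.5 degrees


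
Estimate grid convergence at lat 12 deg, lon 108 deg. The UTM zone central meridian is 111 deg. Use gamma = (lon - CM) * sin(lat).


gamma = (108 - 111) * sin(12) = -3 * 0.207912 = -0.624 degrees

-0.624 degrees


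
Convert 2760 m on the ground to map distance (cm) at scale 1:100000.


map_cm = 2760 * 100 / 100000 = 2.76 cm

2.76 cm


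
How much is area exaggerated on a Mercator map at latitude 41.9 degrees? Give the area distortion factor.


area_distortion = 1/cos^2(41.9) = 1.805

1.805


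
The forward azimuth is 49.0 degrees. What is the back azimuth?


back azimuth = (49.0 + 180) mod 360 = 229.0 degrees

229.0 degrees


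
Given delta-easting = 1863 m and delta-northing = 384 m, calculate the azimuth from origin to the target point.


az = atan2(1863, 384) = 78.4 deg
adjusted to 0-360: 78.4 degrees

78.4 degrees


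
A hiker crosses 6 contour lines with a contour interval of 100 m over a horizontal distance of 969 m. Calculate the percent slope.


elevation change = 6 * 100 = 600 m
slope = 600 / 969 * 100 = 61.9%

61.9%


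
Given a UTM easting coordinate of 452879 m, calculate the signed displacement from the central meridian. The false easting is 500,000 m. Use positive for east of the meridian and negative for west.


displacement = 452879 - 500000 = -47121 m

-47121 m


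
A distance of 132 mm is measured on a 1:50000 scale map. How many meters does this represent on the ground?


ground = 132 mm * 50000 / 1000 = 6600.0 m

6600.0 m


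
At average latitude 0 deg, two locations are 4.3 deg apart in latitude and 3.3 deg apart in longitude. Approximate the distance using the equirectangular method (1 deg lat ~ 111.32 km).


dlat_km = 4.3 * 111.32 = 478.676
dlon_km = 3.3 * 111.32 * cos(0) ≈ 367.356
dist = sqrt(478.676^2 + 367.356^2) ≈ 603.4 km

603.4 km


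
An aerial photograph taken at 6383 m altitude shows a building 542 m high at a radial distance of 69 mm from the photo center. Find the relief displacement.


d = h * r / H = 542 * 69 / 6383 = 5.86 mm

5.86 mm


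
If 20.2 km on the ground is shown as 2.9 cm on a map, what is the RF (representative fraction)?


ground = 20.2 km = 2020000 cm; RF denominator = ground / map = 2020000 / 2.9 ≈ 696552; RF = 1:696552

1:696552


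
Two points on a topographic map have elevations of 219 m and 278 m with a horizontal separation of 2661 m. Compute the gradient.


gradient = (278 - 219) / 2661 = 59 / 2661 = 0.0222

0.0222


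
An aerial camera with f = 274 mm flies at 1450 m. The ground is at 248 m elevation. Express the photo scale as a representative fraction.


scale = f / (H - h) = 274 mm / 1202 m = 274 / 1202000 = 1:4387

1:4387


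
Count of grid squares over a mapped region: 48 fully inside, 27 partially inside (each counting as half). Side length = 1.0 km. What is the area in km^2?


effective squares = 48 + 27 * 0.5 = 61.5
area = 61.5 * 1.0 = 61.5 km^2

61.5 km^2


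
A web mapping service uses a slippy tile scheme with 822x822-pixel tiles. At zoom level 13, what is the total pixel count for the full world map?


tiles per axis = 2^13 = 8192
total tiles = 8192^2 = 67108864
pixels per axis = 8192 * 822 = 6733824
total pixels = 6733824^2 = 45344385662976

45344385662976 pixels


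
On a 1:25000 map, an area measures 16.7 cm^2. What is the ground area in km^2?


ground_area = 16.7 * (25000/100)^2 = 1043750.0 m^2 = 1.04375 km^2 ≈ 1.044 km^2

1.044 km^2


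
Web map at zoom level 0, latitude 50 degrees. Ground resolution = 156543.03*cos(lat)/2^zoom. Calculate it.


res = 156543.03 * cos(50) / 2^0 = 156543.03 * 0.64278761 / 1 = 100623.92 m/pixel

100623.92 m/pixel


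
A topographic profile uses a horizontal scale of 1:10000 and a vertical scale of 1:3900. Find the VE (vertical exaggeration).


VE = horizontal_scale / vertical_scale = 10000 / 3900 ≈ 2.6

2.6x


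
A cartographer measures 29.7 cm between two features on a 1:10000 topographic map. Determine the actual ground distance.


ground = 29.7 cm * 10000 / 100 = 2970.0 m = 2.97 km

2.97 km


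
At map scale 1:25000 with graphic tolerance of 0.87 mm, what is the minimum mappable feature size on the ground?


ground = 0.87 mm * 25000 / 1000 = 21.75 m

21.75 m


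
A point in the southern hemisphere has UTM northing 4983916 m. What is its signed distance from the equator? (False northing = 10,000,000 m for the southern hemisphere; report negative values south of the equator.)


For southern: actual = 4983916 - 10000000 = -5016084 m

-5016084 m


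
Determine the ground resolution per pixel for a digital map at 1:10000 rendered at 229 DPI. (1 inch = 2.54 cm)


pixel_cm = 2.54 / 229 ≈ 0.011092 cm
ground = pixel_cm * 10000 / 100 = 2.54 * 10000 / (229 * 100) = 25400 / 22900 ≈ 1.11 m

1.11 m


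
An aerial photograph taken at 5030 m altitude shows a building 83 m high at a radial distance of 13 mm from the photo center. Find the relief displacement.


d = h * r / H = 83 * 13 / 5030 = 0.21 mm

0.21 mm


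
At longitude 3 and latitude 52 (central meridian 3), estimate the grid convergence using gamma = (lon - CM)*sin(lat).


gamma = (3 - 3) * sin(52) = 0 * 0.788011 = 0.0 degrees

0.0 degrees


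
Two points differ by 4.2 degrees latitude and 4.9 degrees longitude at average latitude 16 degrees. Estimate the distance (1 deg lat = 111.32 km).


dlat_km = 4.2 * 111.32 = 467.544
dlon_km = 4.9 * 111.32 * cos(16) ≈ 524.337
dist = sqrt(467.544^2 + 524.337^2) ≈ 702.5 km

702.5 km


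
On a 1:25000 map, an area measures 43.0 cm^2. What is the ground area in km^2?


ground_area = 43.0 * (25000/100)^2 = 2687500.0 m^2 = 2.6875 km^2 ≈ 2.688 km^2

2.688 km^2


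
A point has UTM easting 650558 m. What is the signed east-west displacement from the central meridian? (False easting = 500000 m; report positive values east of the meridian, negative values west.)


displacement = 650558 - 500000 = 150558 m

150558 m


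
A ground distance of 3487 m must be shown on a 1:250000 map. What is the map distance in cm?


map_cm = 3487 * 100 / 250000 = 1.3948 cm ≈ 1.39 cm

1.39 cm


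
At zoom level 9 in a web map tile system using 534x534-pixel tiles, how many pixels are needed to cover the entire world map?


tiles per axis = 2^9 = 512
total tiles = 512^2 = 262144
pixels per axis = 512 * 534 = 273408
total pixels = 273408^2 = 74751934464

74751934464 pixels


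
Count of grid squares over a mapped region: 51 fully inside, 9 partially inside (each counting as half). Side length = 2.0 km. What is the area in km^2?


effective squares = 51 + 9 * 0.5 = 55.5
area = 55.5 * 4.0 = 222.0 km^2

222.0 km^2


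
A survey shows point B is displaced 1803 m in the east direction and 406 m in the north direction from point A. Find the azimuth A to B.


az = atan2(1803, 406) = 77.3 deg
adjusted to 0-360: 77.3 degrees

77.3 degrees


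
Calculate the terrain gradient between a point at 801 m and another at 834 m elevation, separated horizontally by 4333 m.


gradient = (834 - 801) / 4333 = 33 / 4333 = 0.0076

0.0076


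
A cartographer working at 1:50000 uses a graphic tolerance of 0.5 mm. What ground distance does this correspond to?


ground = 0.5 mm * 50000 / 1000 = 25.0 m

25.0 m


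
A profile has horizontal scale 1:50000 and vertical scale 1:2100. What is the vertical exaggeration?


VE = horizontal_scale / vertical_scale = 50000 / 2100 ≈ 23.8

23.8x


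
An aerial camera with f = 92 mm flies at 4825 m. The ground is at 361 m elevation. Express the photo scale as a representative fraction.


scale = f / (H - h) = 92 mm / 4464 m = 92 / 4464000 = 1:48522

1:48522


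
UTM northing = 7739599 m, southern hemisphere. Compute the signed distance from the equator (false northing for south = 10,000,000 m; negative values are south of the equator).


For southern: actual = 7739599 - 10000000 = -2260401 m

-2260401 m


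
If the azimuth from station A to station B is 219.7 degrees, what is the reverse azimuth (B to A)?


back azimuth = (219.7 + 180) mod 360 = 39.7 degrees

39.7 degrees


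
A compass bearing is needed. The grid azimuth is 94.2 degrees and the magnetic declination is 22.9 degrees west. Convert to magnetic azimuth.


magnetic azimuth = grid azimuth - declination (east +ve)
mag_az = 94.2 - -22.9 = 117.1 degrees

117.1 degrees


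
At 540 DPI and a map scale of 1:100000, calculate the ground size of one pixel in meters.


pixel_cm = 2.54 / 540 ≈ 0.004704 cm
ground = pixel_cm * 100000 / 100 = 2.54 * 100000 / (540 * 100) = 254000 / 54000 ≈ 4.7 m

4.7 m


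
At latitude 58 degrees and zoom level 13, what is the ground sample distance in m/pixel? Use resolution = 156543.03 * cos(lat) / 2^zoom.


res = 156543.03 * cos(58) / 2^13 = 156543.03 * 0.52991926 / 8192 = 10.13 m/pixel

10.13 m/pixel


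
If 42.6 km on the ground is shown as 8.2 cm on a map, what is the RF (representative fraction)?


ground = 42.6 km = 4260000 cm; RF denominator = ground / map = 4260000 / 8.2 ≈ 519512; RF = 1:519512

1:519512


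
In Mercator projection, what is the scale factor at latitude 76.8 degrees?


SF = 1 / cos(76.8) = 1 / 0.228351 = 4.379

4.379


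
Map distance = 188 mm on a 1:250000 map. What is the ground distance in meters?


ground = 188 mm * 250000 / 1000 = 47000.0 m

47000.0 m


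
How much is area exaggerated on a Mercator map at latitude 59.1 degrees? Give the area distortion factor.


area_distortion = 1/cos^2(59.1) = 3.792

3.792


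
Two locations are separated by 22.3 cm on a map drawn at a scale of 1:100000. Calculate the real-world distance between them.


ground = 22.3 cm * 100000 / 100 = 22300.0 m = 22.3 km

22.3 km


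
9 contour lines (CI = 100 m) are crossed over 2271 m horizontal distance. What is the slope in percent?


elevation change = 9 * 100 = 900 m
slope = 900 / 2271 * 100 = 39.6%

39.6%


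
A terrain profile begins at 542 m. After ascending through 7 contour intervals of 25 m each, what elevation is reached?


elevation = 542 + 7 * 25 = 717 m

717 m


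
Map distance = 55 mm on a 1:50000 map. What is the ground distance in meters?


ground = 55 mm * 50000 / 1000 = 2750.0 m

2750.0 m


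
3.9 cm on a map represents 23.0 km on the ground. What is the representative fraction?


ground = 23.0 km = 2300000 cm; RF denominator = ground / map = 2300000 / 3.9 ≈ 589744; RF = 1:589744

1:589744


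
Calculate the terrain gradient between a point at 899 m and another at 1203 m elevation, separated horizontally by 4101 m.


gradient = (1203 - 899) / 4101 = 304 / 4101 = 0.0741

0.0741


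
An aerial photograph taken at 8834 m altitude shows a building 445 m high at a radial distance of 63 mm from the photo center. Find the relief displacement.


d = h * r / H = 445 * 63 / 8834 = 3.17 mm

3.17 mm


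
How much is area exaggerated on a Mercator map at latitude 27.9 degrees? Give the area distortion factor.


area_distortion = 1/cos^2(27.9) = 1.28

1.28


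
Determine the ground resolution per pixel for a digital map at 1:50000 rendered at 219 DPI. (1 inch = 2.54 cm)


pixel_cm = 2.54 / 219 ≈ 0.011598 cm
ground = pixel_cm * 50000 / 100 = 2.54 * 50000 / (219 * 100) = 127000 / 21900 ≈ 5.8 m

5.8 m


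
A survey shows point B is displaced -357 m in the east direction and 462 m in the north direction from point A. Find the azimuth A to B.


az = atan2(-357, 462) = -37.7 deg
adjusted to 0-360: 322.3 degrees

322.3 degrees


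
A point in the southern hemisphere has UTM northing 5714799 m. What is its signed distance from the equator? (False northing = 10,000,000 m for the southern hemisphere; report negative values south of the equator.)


For southern: actual = 5714799 - 10000000 = -4285201 m

-4285201 m


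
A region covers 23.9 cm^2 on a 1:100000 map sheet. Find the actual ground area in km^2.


ground_area = 23.9 * (100000/100)^2 = 23900000.0 m^2 = 23.9 km^2

23.9 km^2


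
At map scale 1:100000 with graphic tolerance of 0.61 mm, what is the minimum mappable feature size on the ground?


ground = 0.61 mm * 100000 / 1000 = 61.0 m

61.0 m


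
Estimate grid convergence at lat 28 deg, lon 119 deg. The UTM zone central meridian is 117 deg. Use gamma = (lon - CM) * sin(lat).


gamma = (119 - 117) * sin(28) = 2 * 0.469472 = 0.939 degrees

0.939 degrees


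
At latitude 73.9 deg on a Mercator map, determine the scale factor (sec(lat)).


SF = 1 / cos(73.9) = 1 / 0.277315 = 3.606

3.606


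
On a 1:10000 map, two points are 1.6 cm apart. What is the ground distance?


ground = 1.6 cm * 10000 / 100 = 160.0 m

160.0 m


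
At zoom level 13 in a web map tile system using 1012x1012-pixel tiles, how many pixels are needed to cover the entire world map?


tiles per axis = 2^13 = 8192
total tiles = 8192^2 = 67108864
pixels per axis = 8192 * 1012 = 8290304
total pixels = 8290304^2 = 68729140412416

68729140412416 pixels


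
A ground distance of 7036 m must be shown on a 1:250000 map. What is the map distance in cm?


map_cm = 7036 * 100 / 250000 = 2.8144 cm ≈ 2.81 cm

2.81 cm


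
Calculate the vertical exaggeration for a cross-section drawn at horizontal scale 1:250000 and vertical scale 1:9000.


VE = horizontal_scale / vertical_scale = 250000 / 9000 ≈ 27.8

27.8x


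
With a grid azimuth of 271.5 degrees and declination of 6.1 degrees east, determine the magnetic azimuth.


magnetic azimuth = grid azimuth - declination (east +ve)
mag_az = 271.5 - 6.1 = 265.4 degrees

265.4 degrees


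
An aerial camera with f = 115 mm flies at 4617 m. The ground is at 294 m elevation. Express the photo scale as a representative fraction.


scale = f / (H - h) = 115 mm / 4323 m = 115 / 4323000 = 1:37591

1:37591


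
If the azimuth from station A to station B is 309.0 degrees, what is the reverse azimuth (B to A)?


back azimuth = (309.0 + 180) mod 360 = 129.0 degrees

129.0 degrees


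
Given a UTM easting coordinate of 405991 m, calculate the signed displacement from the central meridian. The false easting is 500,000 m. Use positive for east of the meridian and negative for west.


displacement = 405991 - 500000 = -94009 m

-94009 m


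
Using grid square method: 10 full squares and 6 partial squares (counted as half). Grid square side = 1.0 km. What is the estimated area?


effective squares = 10 + 6 * 0.5 = 13.0
area = 13.0 * 1.0 = 13.0 km^2

13.0 km^2


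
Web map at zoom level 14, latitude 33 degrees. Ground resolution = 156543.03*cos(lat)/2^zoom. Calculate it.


res = 156543.03 * cos(33) / 2^14 = 156543.03 * 0.83867057 / 16384 = 8.01 m/pixel

8.01 m/pixel


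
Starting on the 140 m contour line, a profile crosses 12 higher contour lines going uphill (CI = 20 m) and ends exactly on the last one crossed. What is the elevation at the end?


elevation = 140 + 12 * 20 = 380 m

380 m


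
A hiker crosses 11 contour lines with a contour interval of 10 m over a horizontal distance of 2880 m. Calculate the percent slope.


elevation change = 11 * 10 = 110 m
slope = 110 / 2880 * 100 = 3.8%

3.8%


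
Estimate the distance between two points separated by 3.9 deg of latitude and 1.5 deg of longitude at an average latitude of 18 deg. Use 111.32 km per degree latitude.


dlat_km = 3.9 * 111.32 = 434.148
dlon_km = 1.5 * 111.32 * cos(18) ≈ 158.807
dist = sqrt(434.148^2 + 158.807^2) ≈ 462.3 km

462.3 km


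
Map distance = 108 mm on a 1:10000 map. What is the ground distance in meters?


ground = 108 mm * 10000 / 1000 = 1080.0 m

1080.0 m


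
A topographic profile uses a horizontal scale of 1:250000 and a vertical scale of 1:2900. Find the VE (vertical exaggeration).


VE = horizontal_scale / vertical_scale = 250000 / 2900 ≈ 86.2

86.2x


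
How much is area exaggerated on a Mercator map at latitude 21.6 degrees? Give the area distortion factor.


area_distortion = 1/cos^2(21.6) = 1.157

1.157


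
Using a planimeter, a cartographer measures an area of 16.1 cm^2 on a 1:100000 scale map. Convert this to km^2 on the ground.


ground_area = 16.1 * (100000/100)^2 = 16100000.0 m^2 = 16.1 km^2

16.1 km^2


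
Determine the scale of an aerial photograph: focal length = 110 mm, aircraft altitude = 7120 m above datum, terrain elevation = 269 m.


scale = f / (H - h) = 110 mm / 6851 m = 110 / 6851000 = 1:62282

1:62282


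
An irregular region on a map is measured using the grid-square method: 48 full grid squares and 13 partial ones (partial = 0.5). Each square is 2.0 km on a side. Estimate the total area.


effective squares = 48 + 13 * 0.5 = 54.5
area = 54.5 * 4.0 = 218.0 km^2

218.0 km^2


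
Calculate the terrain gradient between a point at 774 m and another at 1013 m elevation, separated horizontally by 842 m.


gradient = (1013 - 774) / 842 = 239 / 842 = 0.2838

0.2838


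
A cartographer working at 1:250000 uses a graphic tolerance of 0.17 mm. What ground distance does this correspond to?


ground = 0.17 mm * 250000 / 1000 = 42.5 m

42.5 m


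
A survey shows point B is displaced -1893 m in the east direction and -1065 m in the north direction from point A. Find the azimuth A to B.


az = atan2(-1893, -1065) = -119.4 deg
adjusted to 0-360: 240.6 degrees

240.6 degrees


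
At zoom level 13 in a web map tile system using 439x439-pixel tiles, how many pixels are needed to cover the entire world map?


tiles per axis = 2^13 = 8192
total tiles = 8192^2 = 67108864
pixels per axis = 8192 * 439 = 3596288
total pixels = 3596288^2 = 12933287378944

12933287378944 pixels


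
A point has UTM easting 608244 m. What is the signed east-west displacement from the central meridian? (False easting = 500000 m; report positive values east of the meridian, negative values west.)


displacement = 608244 - 500000 = 108244 m

108244 m


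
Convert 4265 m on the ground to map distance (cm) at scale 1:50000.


map_cm = 4265 * 100 / 50000 = 8.53 cm

8.53 cm


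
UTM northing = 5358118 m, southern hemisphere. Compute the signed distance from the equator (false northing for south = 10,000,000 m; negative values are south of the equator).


For southern: actual = 5358118 - 10000000 = -4641882 m

-4641882 m


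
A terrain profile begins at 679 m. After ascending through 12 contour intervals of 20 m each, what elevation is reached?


elevation = 679 + 12 * 20 = 919 m

919 m


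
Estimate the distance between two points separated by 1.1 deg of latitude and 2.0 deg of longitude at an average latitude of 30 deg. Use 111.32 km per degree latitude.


dlat_km = 1.1 * 111.32 = 122.452
dlon_km = 2.0 * 111.32 * cos(30) ≈ 192.812
dist = sqrt(122.452^2 + 192.812^2) ≈ 228.4 km

228.4 km


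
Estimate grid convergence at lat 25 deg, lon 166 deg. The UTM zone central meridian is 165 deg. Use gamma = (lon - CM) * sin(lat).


gamma = (166 - 165) * sin(25) = 1 * 0.422618 = 0.423 degrees

0.423 degrees


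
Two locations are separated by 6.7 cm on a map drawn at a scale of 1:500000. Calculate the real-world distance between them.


ground = 6.7 cm * 500000 / 100 = 33500.0 m = 33.5 km

33.5 km


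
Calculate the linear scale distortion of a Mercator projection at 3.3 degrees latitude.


SF = 1 / cos(3.3) = 1 / 0.998342 = 1.002

1.002


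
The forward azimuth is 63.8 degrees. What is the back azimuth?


back azimuth = (63.8 + 180) mod 360 = 243.8 degrees

243.8 degrees


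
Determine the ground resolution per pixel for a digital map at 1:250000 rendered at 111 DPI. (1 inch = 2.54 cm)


pixel_cm = 2.54 / 111 ≈ 0.022883 cm
ground = pixel_cm * 250000 / 100 = 2.54 * 250000 / (111 * 100) = 635000 / 11100 ≈ 57.21 m

57.21 m


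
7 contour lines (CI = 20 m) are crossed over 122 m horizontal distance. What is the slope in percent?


elevation change = 7 * 20 = 140 m
slope = 140 / 122 * 100 = 114.8%

114.8%


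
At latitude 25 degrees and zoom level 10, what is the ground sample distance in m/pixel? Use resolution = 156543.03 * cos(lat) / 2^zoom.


res = 156543.03 * cos(25) / 2^10 = 156543.03 * 0.90630779 / 1024 = 138.55 m/pixel

138.55 m/pixel


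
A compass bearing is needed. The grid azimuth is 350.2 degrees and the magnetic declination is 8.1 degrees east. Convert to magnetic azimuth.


magnetic azimuth = grid azimuth - declination (east +ve)
mag_az = 350.2 - 8.1 = 342.1 degrees

342.1 degrees


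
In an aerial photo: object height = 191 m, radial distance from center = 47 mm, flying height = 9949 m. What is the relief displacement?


d = h * r / H = 191 * 47 / 9949 = 0.9 mm

0.9 mm


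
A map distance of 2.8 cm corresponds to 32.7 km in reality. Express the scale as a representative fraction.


ground = 32.7 km = 3270000 cm; RF denominator = ground / map = 3270000 / 2.8 ≈ 1167857; RF = 1:1167857

1:1167857


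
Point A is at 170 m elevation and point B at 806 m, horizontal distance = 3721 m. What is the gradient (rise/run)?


gradient = (806 - 170) / 3721 = 636 / 3721 = 0.1709

0.1709


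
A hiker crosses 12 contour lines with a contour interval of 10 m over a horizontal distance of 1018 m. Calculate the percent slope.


elevation change = 12 * 10 = 120 m
slope = 120 / 1018 * 100 = 11.8%

11.8%


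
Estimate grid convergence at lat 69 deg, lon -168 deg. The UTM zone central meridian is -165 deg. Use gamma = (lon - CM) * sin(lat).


gamma = (-168 - -165) * sin(69) = -3 * 0.93358 = -2.801 degrees

-2.801 degrees


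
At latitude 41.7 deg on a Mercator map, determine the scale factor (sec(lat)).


SF = 1 / cos(41.7) = 1 / 0.746638 = 1.339

1.339


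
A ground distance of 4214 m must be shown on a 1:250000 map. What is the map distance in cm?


map_cm = 4214 * 100 / 250000 = 1.6856 cm ≈ 1.69 cm

1.69 cm


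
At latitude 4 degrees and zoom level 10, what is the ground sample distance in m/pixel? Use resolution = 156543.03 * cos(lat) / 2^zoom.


res = 156543.03 * cos(4) / 2^10 = 156543.03 * 0.99756405 / 1024 = 152.5 m/pixel

152.5 m/pixel


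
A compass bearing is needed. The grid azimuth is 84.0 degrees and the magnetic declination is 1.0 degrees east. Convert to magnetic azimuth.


magnetic azimuth = grid azimuth - declination (east +ve)
mag_az = 84.0 - 1.0 = 83.0 degrees

83.0 degrees


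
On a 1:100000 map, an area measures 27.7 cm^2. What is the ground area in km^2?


ground_area = 27.7 * (100000/100)^2 = 27700000.0 m^2 = 27.7 km^2

27.7 km^2


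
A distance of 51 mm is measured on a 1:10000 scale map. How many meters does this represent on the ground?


ground = 51 mm * 10000 / 1000 = 510.0 m

510.0 m


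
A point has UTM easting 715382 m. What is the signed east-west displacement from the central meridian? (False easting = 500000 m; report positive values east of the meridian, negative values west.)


displacement = 715382 - 500000 = 215382 m

215382 m


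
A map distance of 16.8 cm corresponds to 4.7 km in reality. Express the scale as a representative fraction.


ground = 4.7 km = 470000 cm; RF denominator = ground / map = 470000 / 16.8 ≈ 27976; RF = 1:27976

1:27976


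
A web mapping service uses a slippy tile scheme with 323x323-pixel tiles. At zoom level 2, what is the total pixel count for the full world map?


tiles per axis = 2^2 = 4
total tiles = 4^2 = 16
pixels per axis = 4 * 323 = 1292
total pixels = 1292^2 = 1669264

1669264 pixels


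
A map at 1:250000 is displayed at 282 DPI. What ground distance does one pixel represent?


pixel_cm = 2.54 / 282 ≈ 0.009007 cm
ground = pixel_cm * 250000 / 100 = 2.54 * 250000 / (282 * 100) = 635000 / 28200 ≈ 22.52 m

22.52 m


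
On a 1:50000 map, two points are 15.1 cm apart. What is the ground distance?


ground = 15.1 cm * 50000 / 100 = 7550.0 m = 7.55 km

7.55 km


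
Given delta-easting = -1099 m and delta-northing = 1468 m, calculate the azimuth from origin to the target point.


az = atan2(-1099, 1468) = -36.8 deg
adjusted to 0-360: 323.2 degrees

323.2 degrees


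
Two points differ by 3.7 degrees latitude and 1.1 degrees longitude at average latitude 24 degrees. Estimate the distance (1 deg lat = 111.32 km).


dlat_km = 3.7 * 111.32 = 411.884
dlon_km = 1.1 * 111.32 * cos(24) ≈ 111.865
dist = sqrt(411.884^2 + 111.865^2) ≈ 426.8 km

426.8 km


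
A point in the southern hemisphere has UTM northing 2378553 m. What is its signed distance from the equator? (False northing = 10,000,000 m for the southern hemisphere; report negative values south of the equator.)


For southern: actual = 2378553 - 10000000 = -7621447 m

-7621447 m


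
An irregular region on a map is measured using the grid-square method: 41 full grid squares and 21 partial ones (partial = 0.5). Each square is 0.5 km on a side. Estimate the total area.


effective squares = 41 + 21 * 0.5 = 51.5
area = 51.5 * 0.25 = 12.875 km^2

12.875 km^2


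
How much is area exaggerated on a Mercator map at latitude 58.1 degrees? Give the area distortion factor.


area_distortion = 1/cos^2(58.1) = 3.581

3.581


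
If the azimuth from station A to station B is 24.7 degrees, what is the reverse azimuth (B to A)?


back azimuth = (24.7 + 180) mod 360 = 204.7 degrees

204.7 degrees


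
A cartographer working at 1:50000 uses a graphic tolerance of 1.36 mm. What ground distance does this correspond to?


ground = 1.36 mm * 50000 / 1000 = 68.0 m

68.0 m


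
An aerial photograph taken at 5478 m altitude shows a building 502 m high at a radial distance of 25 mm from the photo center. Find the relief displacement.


d = h * r / H = 502 * 25 / 5478 = 2.29 mm

2.29 mm


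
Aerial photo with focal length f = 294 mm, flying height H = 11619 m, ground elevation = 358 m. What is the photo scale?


scale = f / (H - h) = 294 mm / 11261 m = 294 / 11261000 = 1:38303

1:38303


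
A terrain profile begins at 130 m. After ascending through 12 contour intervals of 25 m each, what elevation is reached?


elevation = 130 + 12 * 25 = 430 m

430 m


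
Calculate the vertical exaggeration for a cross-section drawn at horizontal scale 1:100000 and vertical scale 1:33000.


VE = horizontal_scale / vertical_scale = 100000 / 33000 ≈ 3.0

3.0x


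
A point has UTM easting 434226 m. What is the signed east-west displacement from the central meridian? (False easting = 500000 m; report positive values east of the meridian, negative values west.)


displacement = 434226 - 500000 = -65774 m

-65774 m


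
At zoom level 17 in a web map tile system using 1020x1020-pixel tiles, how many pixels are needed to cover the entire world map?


tiles per axis = 2^17 = 131072
total tiles = 131072^2 = 17179869184
pixels per axis = 131072 * 1020 = 133693440
total pixels = 133693440^2 = 17873935899033600

17873935899033600 pixels


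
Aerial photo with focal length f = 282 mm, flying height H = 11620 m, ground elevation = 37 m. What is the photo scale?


scale = f / (H - h) = 282 mm / 11583 m = 282 / 11583000 = 1:41074

1:41074


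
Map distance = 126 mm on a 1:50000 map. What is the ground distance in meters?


ground = 126 mm * 50000 / 1000 = 6300.0 m

6300.0 m


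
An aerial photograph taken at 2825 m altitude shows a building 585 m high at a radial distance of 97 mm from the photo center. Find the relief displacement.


d = h * r / H = 585 * 97 / 2825 = 20.09 mm

20.09 mm


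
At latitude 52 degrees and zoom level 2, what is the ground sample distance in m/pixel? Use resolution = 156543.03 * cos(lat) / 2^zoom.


res = 156543.03 * cos(52) / 2^2 = 156543.03 * 0.61566148 / 4 = 24094.38 m/pixel

24094.38 m/pixel


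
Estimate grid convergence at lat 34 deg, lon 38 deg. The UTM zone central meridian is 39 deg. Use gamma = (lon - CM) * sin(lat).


gamma = (38 - 39) * sin(34) = -1 * 0.559193 = -0.559 degrees

-0.559 degrees


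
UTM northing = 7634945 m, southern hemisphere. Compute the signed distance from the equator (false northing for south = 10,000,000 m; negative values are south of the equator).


For southern: actual = 7634945 - 10000000 = -2365055 m

-2365055 m
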